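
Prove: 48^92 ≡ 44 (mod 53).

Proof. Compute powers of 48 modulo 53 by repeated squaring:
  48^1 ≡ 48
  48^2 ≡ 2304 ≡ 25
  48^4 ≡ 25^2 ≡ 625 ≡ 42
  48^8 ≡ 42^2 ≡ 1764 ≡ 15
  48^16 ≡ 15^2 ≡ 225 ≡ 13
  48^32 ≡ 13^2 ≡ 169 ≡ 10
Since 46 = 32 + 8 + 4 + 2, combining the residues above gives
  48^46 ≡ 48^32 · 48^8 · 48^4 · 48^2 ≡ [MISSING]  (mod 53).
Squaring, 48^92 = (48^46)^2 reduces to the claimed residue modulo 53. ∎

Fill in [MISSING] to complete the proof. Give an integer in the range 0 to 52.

48^32 · 48^8 · 48^4 · 48^2 ≡ 10 · 15 · 42 · 25 = 157500.
157500 mod 53 = 37, so 48^46 ≡ 37 (mod 53).

37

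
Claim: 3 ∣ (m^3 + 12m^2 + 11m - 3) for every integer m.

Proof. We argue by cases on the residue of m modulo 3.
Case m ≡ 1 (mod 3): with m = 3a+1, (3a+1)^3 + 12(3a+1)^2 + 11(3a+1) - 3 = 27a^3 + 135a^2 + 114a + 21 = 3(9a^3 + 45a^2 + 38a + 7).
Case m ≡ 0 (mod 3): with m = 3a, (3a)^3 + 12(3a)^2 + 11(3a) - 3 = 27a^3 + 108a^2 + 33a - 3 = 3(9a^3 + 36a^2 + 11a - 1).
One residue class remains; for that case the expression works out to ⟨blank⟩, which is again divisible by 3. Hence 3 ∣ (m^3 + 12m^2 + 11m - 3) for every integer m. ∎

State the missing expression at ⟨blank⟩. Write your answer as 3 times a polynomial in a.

3(9a^3 + 54a^2 + 71a + 25)

Only m ≡ 2 (mod 3) is unaccounted for. Put m = 3a+2:
(3a+2)^3 + 12(3a+2)^2 + 11(3a+2) - 3 expands to 27a^3 + 162a^2 + 213a + 75,
and factoring out 3 leaves 3(9a^3 + 54a^2 + 71a + 25).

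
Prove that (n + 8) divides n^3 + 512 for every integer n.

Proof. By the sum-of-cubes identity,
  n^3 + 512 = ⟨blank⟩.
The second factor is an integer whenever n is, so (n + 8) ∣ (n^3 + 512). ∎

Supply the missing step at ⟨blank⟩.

a^3 + b^3 = (a + b)(a^2 - ab + b^2). With a = n, b = 8:
n^3 + 512 = (n + 8)(n^2 - 8n + 64).

(n + 8)(n^2 - 8n + 64)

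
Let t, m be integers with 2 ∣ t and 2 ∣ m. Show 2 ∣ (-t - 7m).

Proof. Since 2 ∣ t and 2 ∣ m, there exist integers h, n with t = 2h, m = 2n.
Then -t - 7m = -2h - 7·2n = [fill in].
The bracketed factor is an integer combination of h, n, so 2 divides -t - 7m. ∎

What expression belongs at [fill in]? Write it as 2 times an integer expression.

2(-h - 7n)

Pull the common 2 out of every term: -2h - 7·2n = 2(-h - 7n).
-h - 7n is an integer, which exhibits the divisibility.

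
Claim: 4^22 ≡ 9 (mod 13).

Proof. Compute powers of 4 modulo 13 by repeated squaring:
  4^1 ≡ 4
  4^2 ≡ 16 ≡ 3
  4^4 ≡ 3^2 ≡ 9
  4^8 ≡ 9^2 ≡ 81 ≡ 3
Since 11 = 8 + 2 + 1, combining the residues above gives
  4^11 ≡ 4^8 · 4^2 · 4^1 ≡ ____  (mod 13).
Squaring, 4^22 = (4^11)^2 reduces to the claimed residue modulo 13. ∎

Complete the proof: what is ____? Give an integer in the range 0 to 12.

10

Multiply the listed residues: 3 · 3 · 4 = 9 → 36.
Reducing modulo 13: 36 = 2·13 + 10, so 4^11 ≡ 10.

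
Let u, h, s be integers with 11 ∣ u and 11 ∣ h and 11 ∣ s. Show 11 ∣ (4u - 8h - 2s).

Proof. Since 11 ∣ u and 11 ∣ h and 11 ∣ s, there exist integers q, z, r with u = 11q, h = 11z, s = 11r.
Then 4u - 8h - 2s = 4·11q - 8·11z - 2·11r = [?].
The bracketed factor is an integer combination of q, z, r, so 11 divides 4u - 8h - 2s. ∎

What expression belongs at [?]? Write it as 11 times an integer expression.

Pull the common 11 out of every term: 4·11q - 8·11z - 2·11r = 11(4q - 2r - 8z).
4q - 2r - 8z is an integer, which exhibits the divisibility.

11(4q - 2r - 8z)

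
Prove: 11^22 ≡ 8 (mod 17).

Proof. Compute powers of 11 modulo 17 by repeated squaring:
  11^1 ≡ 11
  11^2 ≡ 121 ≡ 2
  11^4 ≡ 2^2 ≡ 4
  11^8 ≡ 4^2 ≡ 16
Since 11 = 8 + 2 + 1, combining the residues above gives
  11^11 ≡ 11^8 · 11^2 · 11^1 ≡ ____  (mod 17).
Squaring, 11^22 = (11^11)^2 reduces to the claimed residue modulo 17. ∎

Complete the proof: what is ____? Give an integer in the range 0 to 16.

12

11^8 · 11^2 · 11^1 ≡ 16 · 2 · 11 = 352.
352 mod 17 = 12, so 11^11 ≡ 12 (mod 17).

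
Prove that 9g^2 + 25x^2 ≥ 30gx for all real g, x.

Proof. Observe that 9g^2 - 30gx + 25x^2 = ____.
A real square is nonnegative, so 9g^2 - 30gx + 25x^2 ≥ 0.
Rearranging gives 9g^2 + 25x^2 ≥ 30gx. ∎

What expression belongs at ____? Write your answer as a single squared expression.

9g^2 - 30gx + 25x^2 is a perfect-square trinomial: the outer terms are (3g)^2 and (5x)^2, and the cross term is -2·3g·5x.
So 9g^2 - 30gx + 25x^2 = (3g - 5x)^2 ≥ 0.

(3g - 5x)^2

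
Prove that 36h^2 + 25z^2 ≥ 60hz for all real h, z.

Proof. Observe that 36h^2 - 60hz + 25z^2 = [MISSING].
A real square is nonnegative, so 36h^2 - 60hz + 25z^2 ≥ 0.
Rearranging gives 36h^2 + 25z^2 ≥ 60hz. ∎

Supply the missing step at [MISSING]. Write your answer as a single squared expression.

36h^2 - 60hz + 25z^2 is a perfect-square trinomial: the outer terms are (6h)^2 and (5z)^2, and the cross term is -2·6h·5z.
So 36h^2 - 60hz + 25z^2 = (6h - 5z)^2 ≥ 0.

(6h - 5z)^2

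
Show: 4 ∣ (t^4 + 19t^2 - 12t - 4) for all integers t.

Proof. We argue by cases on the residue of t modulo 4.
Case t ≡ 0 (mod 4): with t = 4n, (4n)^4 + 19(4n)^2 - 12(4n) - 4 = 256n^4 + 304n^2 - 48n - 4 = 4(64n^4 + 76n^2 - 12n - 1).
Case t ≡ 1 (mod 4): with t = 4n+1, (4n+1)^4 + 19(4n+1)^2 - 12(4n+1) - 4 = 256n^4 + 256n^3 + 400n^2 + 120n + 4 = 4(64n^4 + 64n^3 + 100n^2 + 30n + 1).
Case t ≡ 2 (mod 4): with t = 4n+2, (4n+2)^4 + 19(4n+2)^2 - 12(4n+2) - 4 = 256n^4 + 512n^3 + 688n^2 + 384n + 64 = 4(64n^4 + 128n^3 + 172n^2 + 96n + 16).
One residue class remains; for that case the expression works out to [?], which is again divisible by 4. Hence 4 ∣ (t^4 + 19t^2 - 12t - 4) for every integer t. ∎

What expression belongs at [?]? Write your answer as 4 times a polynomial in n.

Only t ≡ 3 (mod 4) is unaccounted for. Put t = 4n+3:
(4n+3)^4 + 19(4n+3)^2 - 12(4n+3) - 4 expands to 256n^4 + 768n^3 + 1168n^2 + 840n + 212,
and factoring out 4 leaves 4(64n^4 + 192n^3 + 292n^2 + 210n + 53).

4(64n^4 + 192n^3 + 292n^2 + 210n + 53)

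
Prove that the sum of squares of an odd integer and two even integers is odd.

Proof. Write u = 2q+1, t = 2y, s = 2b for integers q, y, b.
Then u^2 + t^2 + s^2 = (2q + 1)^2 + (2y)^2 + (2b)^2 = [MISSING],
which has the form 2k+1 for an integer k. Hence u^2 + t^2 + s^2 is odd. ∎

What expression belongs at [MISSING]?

(2q + 1)^2 + (2y)^2 + (2b)^2 = 4b^2 + 4q^2 + 4q + 4y^2 + 1
= 2(2b^2 + 2q^2 + 2q + 2y^2) + 1.
Since 2b^2 + 2q^2 + 2q + 2y^2 is an integer, the sum of squares is of the form 2k+1 for an integer k.

2(2b^2 + 2q^2 + 2q + 2y^2) + 1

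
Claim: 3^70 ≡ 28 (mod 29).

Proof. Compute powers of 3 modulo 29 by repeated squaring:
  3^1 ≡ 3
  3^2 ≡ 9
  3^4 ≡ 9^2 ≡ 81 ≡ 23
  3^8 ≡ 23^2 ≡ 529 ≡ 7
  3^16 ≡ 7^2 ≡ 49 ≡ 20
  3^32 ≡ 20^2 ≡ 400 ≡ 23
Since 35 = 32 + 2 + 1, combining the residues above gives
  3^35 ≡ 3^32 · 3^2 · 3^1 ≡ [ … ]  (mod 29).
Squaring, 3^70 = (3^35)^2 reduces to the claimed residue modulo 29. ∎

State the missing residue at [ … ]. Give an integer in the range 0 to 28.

3^32 · 3^2 · 3^1 ≡ 23 · 9 · 3 = 621.
621 mod 29 = 12, so 3^35 ≡ 12 (mod 29).

12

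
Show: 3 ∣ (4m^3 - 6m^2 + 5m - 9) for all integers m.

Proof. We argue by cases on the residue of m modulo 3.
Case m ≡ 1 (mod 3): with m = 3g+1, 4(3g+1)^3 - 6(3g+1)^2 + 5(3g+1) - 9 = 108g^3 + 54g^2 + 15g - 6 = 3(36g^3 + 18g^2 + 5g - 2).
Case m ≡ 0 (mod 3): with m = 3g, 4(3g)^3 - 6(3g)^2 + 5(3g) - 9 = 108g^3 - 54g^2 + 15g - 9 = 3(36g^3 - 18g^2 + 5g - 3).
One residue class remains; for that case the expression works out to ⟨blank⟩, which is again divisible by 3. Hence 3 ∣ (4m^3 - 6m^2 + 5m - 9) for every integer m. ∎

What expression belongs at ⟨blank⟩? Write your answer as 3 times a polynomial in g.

The residues treated are {1, 0}, so the missing case is m ≡ 2 (mod 3); write m = 3g+2.
Then 4(3g+2)^3 - 6(3g+2)^2 + 5(3g+2) - 9 = 108g^3 + 162g^2 + 87g + 9 = 3(36g^3 + 54g^2 + 29g + 3).

3(36g^3 + 54g^2 + 29g + 3)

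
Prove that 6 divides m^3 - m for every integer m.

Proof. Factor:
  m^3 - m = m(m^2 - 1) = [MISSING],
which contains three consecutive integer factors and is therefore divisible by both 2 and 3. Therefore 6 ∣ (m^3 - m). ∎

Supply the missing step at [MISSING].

(m - 1)m(m + 1)

m(m^2 - 1) = m(m - 1)(m + 1) = (m - 1)m(m + 1).
These three factors are consecutive integers, so their product is divisible by 6.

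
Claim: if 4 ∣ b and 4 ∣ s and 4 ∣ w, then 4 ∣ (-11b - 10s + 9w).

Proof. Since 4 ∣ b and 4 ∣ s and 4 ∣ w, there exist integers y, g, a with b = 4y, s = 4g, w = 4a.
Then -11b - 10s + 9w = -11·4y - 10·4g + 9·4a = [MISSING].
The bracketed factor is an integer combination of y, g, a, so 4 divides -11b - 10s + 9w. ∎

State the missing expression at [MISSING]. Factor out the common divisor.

Each term has a factor of 4: -11·4y - 10·4g + 9·4a = 4·(9a - 10g - 11y).
Since 9a - 10g - 11y is an integer, 4 ∣ (-11b - 10s + 9w).

4(9a - 10g - 11y)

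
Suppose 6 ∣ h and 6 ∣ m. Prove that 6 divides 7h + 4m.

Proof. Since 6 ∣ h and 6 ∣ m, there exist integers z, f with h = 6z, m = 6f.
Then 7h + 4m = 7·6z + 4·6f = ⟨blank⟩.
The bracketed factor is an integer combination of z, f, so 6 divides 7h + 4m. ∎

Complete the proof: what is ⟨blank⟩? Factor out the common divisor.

Pull the common 6 out of every term: 7·6z + 4·6f = 6(4f + 7z).
4f + 7z is an integer, which exhibits the divisibility.

6(4f + 7z)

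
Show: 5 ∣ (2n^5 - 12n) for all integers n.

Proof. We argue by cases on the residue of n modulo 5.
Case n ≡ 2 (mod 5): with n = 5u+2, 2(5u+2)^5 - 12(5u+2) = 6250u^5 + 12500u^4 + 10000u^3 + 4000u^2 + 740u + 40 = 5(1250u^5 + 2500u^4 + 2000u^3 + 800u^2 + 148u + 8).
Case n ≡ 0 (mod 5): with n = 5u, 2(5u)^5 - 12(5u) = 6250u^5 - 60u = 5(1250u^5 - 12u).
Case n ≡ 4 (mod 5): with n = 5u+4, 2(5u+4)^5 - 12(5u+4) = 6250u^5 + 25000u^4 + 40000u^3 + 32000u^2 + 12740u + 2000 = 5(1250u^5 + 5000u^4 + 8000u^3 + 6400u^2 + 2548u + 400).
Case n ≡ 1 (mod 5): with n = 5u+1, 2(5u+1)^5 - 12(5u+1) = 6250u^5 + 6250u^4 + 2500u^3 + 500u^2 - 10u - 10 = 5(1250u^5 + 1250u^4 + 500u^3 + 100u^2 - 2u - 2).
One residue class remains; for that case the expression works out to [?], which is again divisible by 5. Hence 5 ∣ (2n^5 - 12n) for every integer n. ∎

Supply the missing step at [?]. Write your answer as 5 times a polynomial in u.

Only n ≡ 3 (mod 5) is unaccounted for. Put n = 5u+3:
2(5u+3)^5 - 12(5u+3) expands to 6250u^5 + 18750u^4 + 22500u^3 + 13500u^2 + 3990u + 450,
and factoring out 5 leaves 5(1250u^5 + 3750u^4 + 4500u^3 + 2700u^2 + 798u + 90).

5(1250u^5 + 3750u^4 + 4500u^3 + 2700u^2 + 798u + 90)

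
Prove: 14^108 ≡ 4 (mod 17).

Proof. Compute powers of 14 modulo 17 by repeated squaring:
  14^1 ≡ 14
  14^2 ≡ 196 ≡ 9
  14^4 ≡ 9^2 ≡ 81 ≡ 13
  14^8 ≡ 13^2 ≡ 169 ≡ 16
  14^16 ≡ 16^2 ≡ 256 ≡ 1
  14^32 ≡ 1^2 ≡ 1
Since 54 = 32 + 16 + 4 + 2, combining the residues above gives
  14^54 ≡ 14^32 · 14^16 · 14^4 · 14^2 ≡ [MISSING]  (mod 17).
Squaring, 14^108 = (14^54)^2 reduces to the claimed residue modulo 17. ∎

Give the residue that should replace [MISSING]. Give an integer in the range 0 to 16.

15

14^32 · 14^16 · 14^4 · 14^2 ≡ 1 · 1 · 13 · 9 = 117.
117 mod 17 = 15, so 14^54 ≡ 15 (mod 17).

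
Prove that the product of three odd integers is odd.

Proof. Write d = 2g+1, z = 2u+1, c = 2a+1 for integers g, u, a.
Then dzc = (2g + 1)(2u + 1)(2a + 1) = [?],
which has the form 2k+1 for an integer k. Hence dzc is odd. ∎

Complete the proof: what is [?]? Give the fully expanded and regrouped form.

2(4agu + 2ag + 2au + a + 2gu + g + u) + 1

(2g + 1)(2u + 1)(2a + 1) = 8agu + 4ag + 4au + 2a + 4gu + 2g + 2u + 1
= 2(4agu + 2ag + 2au + a + 2gu + g + u) + 1.
Since 4agu + 2ag + 2au + a + 2gu + g + u is an integer, the product is of the form 2k+1 for an integer k.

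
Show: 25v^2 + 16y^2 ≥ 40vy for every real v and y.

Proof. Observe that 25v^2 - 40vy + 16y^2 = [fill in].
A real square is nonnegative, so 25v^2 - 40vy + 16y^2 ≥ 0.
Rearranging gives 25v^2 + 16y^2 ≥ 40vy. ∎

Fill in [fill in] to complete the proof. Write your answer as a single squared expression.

(5v - 4y)^2

25v^2 - 40vy + 16y^2 is a perfect-square trinomial: the outer terms are (5v)^2 and (4y)^2, and the cross term is -2·5v·4y.
So 25v^2 - 40vy + 16y^2 = (5v - 4y)^2 ≥ 0.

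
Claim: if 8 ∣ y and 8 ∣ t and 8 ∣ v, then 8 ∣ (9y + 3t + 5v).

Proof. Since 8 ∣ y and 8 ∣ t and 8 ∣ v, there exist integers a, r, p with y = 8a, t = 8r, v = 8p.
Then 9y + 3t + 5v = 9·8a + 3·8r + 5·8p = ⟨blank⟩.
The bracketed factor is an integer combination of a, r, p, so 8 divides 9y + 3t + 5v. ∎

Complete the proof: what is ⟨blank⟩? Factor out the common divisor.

Pull the common 8 out of every term: 9·8a + 3·8r + 5·8p = 8(9a + 5p + 3r).
9a + 5p + 3r is an integer, which exhibits the divisibility.

8(9a + 5p + 3r)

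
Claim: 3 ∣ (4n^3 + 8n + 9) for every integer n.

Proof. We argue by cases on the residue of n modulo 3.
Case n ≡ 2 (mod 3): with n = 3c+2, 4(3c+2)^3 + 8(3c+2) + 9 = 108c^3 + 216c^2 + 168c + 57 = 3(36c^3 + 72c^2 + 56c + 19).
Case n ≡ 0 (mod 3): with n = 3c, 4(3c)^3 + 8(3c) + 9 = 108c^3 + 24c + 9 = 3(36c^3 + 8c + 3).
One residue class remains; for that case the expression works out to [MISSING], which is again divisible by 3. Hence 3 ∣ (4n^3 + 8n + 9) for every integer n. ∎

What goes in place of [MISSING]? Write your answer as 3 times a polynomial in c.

3(36c^3 + 36c^2 + 20c + 7)

Only n ≡ 1 (mod 3) is unaccounted for. Put n = 3c+1:
4(3c+1)^3 + 8(3c+1) + 9 expands to 108c^3 + 108c^2 + 60c + 21,
and factoring out 3 leaves 3(36c^3 + 36c^2 + 20c + 7).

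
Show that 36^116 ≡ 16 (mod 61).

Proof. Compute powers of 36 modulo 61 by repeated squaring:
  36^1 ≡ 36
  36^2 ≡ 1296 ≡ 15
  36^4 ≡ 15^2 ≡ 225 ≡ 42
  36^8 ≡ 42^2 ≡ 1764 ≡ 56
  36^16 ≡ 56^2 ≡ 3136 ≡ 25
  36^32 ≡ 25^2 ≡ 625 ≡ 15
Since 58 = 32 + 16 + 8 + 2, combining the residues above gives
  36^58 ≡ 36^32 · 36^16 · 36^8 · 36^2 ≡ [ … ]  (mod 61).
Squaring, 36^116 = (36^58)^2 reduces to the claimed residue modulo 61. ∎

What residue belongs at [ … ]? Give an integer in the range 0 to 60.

36^32 · 36^16 · 36^8 · 36^2 ≡ 15 · 25 · 56 · 15 = 315000.
315000 mod 61 = 57, so 36^58 ≡ 57 (mod 61).

57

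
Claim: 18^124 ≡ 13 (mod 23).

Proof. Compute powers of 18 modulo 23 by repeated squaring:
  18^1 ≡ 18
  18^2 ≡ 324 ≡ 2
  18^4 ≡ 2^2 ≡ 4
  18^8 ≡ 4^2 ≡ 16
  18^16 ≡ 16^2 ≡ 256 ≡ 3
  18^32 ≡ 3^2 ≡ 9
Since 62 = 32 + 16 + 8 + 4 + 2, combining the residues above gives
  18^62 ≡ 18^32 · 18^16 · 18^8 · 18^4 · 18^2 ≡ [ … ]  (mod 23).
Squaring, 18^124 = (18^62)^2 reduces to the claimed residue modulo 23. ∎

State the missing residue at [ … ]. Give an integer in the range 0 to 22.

6

18^32 · 18^16 · 18^8 · 18^4 · 18^2 ≡ 9 · 3 · 16 · 4 · 2 = 3456.
3456 mod 23 = 6, so 18^62 ≡ 6 (mod 23).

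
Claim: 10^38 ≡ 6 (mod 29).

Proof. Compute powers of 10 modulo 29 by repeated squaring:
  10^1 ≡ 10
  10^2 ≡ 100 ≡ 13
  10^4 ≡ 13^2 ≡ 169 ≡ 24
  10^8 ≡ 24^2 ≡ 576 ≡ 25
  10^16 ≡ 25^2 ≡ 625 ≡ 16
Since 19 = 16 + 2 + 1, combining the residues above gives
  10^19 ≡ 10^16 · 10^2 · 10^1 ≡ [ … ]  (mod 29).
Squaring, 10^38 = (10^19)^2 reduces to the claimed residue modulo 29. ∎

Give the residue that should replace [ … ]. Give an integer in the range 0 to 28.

21

10^16 · 10^2 · 10^1 ≡ 16 · 13 · 10 = 2080.
2080 mod 29 = 21, so 10^19 ≡ 21 (mod 29).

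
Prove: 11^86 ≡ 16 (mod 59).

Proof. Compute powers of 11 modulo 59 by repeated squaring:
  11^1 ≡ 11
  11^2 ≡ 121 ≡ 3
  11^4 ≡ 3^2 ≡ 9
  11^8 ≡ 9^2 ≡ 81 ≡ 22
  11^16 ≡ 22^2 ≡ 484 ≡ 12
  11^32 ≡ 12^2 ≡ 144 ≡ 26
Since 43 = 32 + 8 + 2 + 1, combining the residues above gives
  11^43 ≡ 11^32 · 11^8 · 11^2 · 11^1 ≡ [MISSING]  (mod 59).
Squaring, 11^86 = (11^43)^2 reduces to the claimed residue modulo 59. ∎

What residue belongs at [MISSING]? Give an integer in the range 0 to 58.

55

Multiply the listed residues: 26 · 22 · 3 · 11 = 572 → 1716 → 18876.
Reducing modulo 59: 18876 = 319·59 + 55, so 11^43 ≡ 55.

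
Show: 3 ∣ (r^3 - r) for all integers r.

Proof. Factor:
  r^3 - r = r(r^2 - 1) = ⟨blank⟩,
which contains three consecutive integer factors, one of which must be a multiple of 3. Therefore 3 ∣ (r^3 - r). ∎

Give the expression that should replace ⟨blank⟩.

r(r^2 - 1) = r(r - 1)(r + 1) = (r - 1)r(r + 1).
These three factors are consecutive integers, so their product is divisible by 3.

(r - 1)r(r + 1)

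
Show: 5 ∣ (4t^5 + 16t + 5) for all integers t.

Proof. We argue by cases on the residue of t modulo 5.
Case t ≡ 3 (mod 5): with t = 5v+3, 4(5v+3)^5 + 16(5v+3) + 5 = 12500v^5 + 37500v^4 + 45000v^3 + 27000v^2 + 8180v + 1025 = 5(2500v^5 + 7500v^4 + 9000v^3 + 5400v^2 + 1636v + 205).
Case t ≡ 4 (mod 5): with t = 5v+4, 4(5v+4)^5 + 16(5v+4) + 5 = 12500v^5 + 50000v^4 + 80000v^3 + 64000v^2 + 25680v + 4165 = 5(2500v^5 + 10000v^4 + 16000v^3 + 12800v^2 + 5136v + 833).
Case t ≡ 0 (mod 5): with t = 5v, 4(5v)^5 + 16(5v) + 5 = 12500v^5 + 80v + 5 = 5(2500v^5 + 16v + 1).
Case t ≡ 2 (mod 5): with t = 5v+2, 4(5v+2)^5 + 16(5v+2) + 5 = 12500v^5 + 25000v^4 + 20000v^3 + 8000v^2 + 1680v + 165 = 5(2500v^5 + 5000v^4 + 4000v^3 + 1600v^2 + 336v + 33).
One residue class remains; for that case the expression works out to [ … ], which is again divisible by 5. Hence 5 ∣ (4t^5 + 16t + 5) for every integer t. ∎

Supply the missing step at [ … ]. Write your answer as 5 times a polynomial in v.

The residues treated are {3, 4, 0, 2}, so the missing case is t ≡ 1 (mod 5); write t = 5v+1.
Then 4(5v+1)^5 + 16(5v+1) + 5 = 12500v^5 + 12500v^4 + 5000v^3 + 1000v^2 + 180v + 25 = 5(2500v^5 + 2500v^4 + 1000v^3 + 200v^2 + 36v + 5).

5(2500v^5 + 2500v^4 + 1000v^3 + 200v^2 + 36v + 5)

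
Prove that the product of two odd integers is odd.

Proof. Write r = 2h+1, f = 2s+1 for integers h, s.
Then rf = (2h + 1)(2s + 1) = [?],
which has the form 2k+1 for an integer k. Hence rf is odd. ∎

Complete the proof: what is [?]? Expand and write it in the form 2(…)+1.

2(2hs + h + s) + 1

Expanding: (2h + 1)(2s + 1) = 4hs + 2h + 2s + 1.
Every term except the constant is even, so this is 2(2hs + h + s) + 1,
and 2hs + h + s ∈ ℤ gives the required form.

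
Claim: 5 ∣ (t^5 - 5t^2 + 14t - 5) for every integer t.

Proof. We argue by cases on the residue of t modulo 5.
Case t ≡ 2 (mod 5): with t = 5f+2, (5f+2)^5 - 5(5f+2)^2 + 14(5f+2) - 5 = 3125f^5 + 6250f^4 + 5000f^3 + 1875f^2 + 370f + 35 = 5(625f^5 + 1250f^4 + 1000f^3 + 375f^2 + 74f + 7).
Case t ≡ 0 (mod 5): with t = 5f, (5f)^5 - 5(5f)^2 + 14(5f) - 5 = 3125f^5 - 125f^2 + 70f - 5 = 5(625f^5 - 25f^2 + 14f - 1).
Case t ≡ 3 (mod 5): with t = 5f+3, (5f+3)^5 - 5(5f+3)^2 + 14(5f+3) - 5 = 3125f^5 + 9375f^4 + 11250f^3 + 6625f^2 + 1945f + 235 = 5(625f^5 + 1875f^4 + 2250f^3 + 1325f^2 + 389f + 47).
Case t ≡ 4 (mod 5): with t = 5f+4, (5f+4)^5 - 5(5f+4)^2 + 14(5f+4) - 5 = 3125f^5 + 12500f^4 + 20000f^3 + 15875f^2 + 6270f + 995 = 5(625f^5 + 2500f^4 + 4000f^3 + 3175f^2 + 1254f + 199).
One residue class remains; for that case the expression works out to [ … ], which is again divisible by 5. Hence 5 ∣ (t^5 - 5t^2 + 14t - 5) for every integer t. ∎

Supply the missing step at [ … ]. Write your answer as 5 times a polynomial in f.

5(625f^5 + 625f^4 + 250f^3 + 25f^2 + 9f + 1)

The residues treated are {2, 0, 3, 4}, so the missing case is t ≡ 1 (mod 5); write t = 5f+1.
Then (5f+1)^5 - 5(5f+1)^2 + 14(5f+1) - 5 = 3125f^5 + 3125f^4 + 1250f^3 + 125f^2 + 45f + 5 = 5(625f^5 + 625f^4 + 250f^3 + 25f^2 + 9f + 1).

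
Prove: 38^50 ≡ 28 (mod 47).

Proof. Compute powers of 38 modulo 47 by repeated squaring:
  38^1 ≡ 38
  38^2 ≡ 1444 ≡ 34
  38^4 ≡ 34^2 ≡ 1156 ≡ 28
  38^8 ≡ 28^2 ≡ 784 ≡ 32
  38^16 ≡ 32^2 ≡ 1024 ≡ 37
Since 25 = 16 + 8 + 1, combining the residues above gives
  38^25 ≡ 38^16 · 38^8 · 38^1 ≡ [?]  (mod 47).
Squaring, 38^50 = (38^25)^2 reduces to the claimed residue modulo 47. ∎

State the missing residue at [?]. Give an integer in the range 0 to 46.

38^16 · 38^8 · 38^1 ≡ 37 · 32 · 38 = 44992.
44992 mod 47 = 13, so 38^25 ≡ 13 (mod 47).

13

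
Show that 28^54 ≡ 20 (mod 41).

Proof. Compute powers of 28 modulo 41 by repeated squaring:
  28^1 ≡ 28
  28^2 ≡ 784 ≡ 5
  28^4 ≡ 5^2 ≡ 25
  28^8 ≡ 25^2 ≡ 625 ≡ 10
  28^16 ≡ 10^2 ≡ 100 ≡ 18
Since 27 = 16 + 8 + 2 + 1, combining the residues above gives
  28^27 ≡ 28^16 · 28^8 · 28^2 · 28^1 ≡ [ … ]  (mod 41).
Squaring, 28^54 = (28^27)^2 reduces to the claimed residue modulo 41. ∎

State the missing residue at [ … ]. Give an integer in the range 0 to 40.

28^16 · 28^8 · 28^2 · 28^1 ≡ 18 · 10 · 5 · 28 = 25200.
25200 mod 41 = 26, so 28^27 ≡ 26 (mod 41).

26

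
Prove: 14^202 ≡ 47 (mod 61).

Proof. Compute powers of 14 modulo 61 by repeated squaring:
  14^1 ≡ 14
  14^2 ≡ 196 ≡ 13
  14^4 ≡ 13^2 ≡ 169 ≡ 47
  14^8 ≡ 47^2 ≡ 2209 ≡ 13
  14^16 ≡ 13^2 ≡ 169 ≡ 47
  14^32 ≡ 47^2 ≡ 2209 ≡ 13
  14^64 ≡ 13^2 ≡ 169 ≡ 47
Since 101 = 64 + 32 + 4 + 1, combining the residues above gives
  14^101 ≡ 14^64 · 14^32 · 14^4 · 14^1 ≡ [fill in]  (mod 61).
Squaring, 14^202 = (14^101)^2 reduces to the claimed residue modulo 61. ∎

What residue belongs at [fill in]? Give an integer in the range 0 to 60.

48

14^64 · 14^32 · 14^4 · 14^1 ≡ 47 · 13 · 47 · 14 = 402038.
402038 mod 61 = 48, so 14^101 ≡ 48 (mod 61).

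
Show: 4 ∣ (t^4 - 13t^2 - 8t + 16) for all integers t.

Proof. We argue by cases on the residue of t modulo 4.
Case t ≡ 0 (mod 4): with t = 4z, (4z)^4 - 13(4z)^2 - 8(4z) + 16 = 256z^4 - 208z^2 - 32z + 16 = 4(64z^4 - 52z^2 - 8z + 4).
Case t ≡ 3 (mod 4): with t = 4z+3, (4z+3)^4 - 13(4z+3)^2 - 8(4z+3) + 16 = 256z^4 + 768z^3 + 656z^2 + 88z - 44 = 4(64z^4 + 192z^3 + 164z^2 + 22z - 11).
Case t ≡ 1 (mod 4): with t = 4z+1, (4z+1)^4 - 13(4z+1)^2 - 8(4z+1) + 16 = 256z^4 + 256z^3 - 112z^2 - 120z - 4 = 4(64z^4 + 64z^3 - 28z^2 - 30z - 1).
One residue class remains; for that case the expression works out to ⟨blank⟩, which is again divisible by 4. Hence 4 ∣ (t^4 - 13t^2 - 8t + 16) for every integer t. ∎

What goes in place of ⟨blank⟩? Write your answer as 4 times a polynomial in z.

4(64z^4 + 128z^3 + 44z^2 - 28z - 9)

The residues treated are {0, 3, 1}, so the missing case is t ≡ 2 (mod 4); write t = 4z+2.
Then (4z+2)^4 - 13(4z+2)^2 - 8(4z+2) + 16 = 256z^4 + 512z^3 + 176z^2 - 112z - 36 = 4(64z^4 + 128z^3 + 44z^2 - 28z - 9).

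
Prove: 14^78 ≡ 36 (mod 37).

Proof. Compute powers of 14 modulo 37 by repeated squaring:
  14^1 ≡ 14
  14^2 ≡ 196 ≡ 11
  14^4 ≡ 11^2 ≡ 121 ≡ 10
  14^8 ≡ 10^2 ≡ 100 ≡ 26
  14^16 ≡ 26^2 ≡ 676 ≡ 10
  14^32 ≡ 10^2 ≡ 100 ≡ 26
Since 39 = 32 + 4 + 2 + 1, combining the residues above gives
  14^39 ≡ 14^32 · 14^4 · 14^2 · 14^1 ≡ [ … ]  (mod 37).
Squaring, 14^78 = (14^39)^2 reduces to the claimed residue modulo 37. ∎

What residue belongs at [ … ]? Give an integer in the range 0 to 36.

14^32 · 14^4 · 14^2 · 14^1 ≡ 26 · 10 · 11 · 14 = 40040.
40040 mod 37 = 6, so 14^39 ≡ 6 (mod 37).

6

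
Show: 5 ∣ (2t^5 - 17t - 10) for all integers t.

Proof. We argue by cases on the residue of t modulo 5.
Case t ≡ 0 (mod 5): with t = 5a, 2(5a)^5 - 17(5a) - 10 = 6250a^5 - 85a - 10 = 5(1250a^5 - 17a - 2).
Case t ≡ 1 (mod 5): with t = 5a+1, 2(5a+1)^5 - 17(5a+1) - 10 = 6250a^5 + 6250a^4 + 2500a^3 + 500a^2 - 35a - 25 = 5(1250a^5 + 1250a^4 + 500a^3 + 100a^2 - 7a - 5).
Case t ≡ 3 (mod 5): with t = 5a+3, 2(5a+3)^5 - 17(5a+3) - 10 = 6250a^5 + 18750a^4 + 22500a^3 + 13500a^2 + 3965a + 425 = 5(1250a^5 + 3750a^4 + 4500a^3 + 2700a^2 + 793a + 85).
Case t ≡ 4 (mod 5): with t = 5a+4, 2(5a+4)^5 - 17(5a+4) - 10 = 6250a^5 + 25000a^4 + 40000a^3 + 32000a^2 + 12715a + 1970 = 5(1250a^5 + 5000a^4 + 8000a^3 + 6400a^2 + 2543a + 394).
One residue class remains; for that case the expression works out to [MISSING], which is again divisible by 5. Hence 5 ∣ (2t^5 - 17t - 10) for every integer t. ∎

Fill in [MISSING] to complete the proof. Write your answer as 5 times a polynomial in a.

Only t ≡ 2 (mod 5) is unaccounted for. Put t = 5a+2:
2(5a+2)^5 - 17(5a+2) - 10 expands to 6250a^5 + 12500a^4 + 10000a^3 + 4000a^2 + 715a + 20,
and factoring out 5 leaves 5(1250a^5 + 2500a^4 + 2000a^3 + 800a^2 + 143a + 4).

5(1250a^5 + 2500a^4 + 2000a^3 + 800a^2 + 143a + 4)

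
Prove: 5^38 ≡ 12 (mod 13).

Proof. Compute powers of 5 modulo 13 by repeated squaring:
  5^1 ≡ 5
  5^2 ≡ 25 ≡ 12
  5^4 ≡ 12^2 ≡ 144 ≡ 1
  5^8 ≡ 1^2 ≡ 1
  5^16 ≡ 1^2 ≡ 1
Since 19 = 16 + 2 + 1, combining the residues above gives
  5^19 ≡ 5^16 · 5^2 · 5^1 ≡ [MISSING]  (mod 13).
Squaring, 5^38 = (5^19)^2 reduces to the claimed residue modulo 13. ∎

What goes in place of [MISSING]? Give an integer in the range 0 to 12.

Multiply the listed residues: 1 · 12 · 5 = 12 → 60.
Reducing modulo 13: 60 = 4·13 + 8, so 5^19 ≡ 8.

8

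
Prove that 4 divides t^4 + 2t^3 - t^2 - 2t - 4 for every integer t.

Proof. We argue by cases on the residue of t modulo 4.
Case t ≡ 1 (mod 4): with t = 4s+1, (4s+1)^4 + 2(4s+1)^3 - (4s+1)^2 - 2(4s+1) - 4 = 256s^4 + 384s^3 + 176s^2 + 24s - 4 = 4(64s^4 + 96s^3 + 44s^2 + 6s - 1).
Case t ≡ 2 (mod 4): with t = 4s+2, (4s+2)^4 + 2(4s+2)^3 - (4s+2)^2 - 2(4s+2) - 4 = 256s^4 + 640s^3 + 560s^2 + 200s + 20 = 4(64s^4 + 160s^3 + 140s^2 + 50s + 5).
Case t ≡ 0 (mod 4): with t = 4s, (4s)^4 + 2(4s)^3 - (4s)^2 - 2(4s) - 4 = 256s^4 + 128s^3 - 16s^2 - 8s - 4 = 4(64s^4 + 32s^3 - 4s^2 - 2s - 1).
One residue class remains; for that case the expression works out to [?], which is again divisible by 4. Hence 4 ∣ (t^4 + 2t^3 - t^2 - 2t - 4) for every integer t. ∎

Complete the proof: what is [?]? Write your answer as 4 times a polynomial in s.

Only t ≡ 3 (mod 4) is unaccounted for. Put t = 4s+3:
(4s+3)^4 + 2(4s+3)^3 - (4s+3)^2 - 2(4s+3) - 4 expands to 256s^4 + 896s^3 + 1136s^2 + 616s + 116,
and factoring out 4 leaves 4(64s^4 + 224s^3 + 284s^2 + 154s + 29).

4(64s^4 + 224s^3 + 284s^2 + 154s + 29)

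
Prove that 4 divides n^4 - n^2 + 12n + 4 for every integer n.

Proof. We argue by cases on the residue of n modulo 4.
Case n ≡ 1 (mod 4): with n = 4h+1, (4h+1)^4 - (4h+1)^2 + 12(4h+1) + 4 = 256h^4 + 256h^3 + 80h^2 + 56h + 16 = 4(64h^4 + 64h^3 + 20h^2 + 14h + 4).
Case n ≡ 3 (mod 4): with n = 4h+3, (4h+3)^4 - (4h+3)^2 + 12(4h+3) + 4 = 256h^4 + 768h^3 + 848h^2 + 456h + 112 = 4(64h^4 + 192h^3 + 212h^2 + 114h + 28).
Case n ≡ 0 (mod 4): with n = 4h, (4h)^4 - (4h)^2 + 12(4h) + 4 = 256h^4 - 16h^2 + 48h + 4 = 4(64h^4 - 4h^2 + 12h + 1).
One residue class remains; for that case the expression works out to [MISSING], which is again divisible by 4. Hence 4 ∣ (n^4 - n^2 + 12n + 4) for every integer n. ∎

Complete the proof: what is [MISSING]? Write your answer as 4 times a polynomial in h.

Only n ≡ 2 (mod 4) is unaccounted for. Put n = 4h+2:
(4h+2)^4 - (4h+2)^2 + 12(4h+2) + 4 expands to 256h^4 + 512h^3 + 368h^2 + 160h + 40,
and factoring out 4 leaves 4(64h^4 + 128h^3 + 92h^2 + 40h + 10).

4(64h^4 + 128h^3 + 92h^2 + 40h + 10)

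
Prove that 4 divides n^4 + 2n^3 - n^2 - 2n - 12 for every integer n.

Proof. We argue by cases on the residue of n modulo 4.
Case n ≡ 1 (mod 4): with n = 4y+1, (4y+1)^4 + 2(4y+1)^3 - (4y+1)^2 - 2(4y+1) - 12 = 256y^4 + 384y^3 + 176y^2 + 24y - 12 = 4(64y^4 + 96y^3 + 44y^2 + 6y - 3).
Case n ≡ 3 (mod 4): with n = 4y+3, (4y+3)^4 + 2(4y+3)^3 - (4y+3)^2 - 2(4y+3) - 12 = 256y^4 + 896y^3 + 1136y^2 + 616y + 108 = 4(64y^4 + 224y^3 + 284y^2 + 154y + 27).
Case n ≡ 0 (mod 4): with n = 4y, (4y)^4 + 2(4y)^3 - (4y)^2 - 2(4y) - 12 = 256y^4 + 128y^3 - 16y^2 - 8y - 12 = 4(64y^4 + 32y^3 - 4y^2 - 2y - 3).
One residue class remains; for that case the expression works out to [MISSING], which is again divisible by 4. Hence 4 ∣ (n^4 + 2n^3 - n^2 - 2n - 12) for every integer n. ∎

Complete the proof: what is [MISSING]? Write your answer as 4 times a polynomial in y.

4(64y^4 + 160y^3 + 140y^2 + 50y + 3)

The residues treated are {1, 3, 0}, so the missing case is n ≡ 2 (mod 4); write n = 4y+2.
Then (4y+2)^4 + 2(4y+2)^3 - (4y+2)^2 - 2(4y+2) - 12 = 256y^4 + 640y^3 + 560y^2 + 200y + 12 = 4(64y^4 + 160y^3 + 140y^2 + 50y + 3).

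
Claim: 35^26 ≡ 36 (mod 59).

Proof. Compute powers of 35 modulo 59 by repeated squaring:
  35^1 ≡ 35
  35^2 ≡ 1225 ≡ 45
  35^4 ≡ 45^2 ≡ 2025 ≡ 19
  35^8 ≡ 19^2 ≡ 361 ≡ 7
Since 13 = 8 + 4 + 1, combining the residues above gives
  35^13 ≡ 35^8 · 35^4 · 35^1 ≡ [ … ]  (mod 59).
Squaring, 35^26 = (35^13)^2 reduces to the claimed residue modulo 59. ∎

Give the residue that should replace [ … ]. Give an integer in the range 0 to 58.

35^8 · 35^4 · 35^1 ≡ 7 · 19 · 35 = 4655.
4655 mod 59 = 53, so 35^13 ≡ 53 (mod 59).

53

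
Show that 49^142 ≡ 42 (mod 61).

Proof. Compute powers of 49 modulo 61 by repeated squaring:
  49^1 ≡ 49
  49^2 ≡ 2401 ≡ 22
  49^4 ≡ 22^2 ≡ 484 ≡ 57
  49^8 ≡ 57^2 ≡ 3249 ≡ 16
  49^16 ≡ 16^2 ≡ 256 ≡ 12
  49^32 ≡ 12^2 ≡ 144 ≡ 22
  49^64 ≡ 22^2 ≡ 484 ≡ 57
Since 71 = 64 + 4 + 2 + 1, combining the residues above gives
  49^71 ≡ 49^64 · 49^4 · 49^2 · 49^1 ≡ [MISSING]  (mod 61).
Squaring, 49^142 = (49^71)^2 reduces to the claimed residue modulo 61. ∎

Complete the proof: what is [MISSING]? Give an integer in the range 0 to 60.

46

Multiply the listed residues: 57 · 57 · 22 · 49 = 3249 → 71478 → 3502422.
Reducing modulo 61: 3502422 = 57416·61 + 46, so 49^71 ≡ 46.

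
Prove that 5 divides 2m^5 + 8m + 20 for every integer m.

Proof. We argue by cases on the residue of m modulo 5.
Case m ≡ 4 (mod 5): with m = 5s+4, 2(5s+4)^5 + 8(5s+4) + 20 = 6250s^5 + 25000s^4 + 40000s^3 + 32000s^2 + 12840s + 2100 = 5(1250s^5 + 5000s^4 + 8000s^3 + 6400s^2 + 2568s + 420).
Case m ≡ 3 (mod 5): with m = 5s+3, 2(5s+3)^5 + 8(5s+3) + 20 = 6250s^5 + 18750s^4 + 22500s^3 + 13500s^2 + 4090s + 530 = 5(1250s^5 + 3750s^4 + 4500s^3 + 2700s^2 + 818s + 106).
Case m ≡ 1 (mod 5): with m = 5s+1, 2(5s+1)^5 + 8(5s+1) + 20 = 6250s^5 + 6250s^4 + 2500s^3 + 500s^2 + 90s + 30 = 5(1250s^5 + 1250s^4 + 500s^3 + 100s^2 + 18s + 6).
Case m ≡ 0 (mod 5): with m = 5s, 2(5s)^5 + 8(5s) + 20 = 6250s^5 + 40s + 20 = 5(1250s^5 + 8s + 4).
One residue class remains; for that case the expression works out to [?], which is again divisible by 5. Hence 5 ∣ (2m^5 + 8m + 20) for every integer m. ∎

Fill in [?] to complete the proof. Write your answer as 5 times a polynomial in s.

5(1250s^5 + 2500s^4 + 2000s^3 + 800s^2 + 168s + 20)

The residues treated are {4, 3, 1, 0}, so the missing case is m ≡ 2 (mod 5); write m = 5s+2.
Then 2(5s+2)^5 + 8(5s+2) + 20 = 6250s^5 + 12500s^4 + 10000s^3 + 4000s^2 + 840s + 100 = 5(1250s^5 + 2500s^4 + 2000s^3 + 800s^2 + 168s + 20).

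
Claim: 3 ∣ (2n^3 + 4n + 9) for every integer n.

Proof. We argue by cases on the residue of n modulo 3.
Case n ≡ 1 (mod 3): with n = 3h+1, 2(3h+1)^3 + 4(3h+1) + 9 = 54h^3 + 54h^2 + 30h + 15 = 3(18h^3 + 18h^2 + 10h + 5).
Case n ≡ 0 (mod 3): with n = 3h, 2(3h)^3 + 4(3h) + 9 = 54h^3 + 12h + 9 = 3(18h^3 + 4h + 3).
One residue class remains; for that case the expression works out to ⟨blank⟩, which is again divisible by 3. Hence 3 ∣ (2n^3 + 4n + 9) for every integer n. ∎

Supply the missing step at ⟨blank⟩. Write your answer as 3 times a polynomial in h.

3(18h^3 + 36h^2 + 28h + 11)

Only n ≡ 2 (mod 3) is unaccounted for. Put n = 3h+2:
2(3h+2)^3 + 4(3h+2) + 9 expands to 54h^3 + 108h^2 + 84h + 33,
and factoring out 3 leaves 3(18h^3 + 36h^2 + 28h + 11).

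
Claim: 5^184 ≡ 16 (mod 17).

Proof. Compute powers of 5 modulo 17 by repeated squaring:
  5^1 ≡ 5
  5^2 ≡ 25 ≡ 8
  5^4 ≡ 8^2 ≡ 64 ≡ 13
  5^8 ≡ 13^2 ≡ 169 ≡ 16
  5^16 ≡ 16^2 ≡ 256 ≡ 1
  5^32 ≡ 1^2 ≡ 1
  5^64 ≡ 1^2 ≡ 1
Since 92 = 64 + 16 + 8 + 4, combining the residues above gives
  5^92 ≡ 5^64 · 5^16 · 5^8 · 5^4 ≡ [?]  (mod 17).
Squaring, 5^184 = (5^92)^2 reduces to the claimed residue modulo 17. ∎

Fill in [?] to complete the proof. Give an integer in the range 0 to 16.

4

Multiply the listed residues: 1 · 1 · 16 · 13 = 1 → 16 → 208.
Reducing modulo 17: 208 = 12·17 + 4, so 5^92 ≡ 4.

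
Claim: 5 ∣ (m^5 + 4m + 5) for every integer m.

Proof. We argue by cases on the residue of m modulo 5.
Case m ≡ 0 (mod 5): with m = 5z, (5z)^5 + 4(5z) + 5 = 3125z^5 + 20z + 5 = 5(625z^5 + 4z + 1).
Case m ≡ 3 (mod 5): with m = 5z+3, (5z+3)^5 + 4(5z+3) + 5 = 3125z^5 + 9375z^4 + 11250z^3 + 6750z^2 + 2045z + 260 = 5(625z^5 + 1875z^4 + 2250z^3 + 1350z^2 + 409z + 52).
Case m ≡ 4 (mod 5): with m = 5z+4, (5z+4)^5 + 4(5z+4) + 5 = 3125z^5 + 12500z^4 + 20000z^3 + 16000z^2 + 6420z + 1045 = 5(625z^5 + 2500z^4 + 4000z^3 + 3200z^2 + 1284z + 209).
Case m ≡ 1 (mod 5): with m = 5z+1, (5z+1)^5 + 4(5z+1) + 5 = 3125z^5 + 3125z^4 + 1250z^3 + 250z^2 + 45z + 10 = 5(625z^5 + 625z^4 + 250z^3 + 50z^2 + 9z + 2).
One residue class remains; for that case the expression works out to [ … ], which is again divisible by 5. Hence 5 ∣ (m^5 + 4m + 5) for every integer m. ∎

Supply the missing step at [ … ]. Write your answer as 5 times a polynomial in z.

5(625z^5 + 1250z^4 + 1000z^3 + 400z^2 + 84z + 9)

The residues treated are {0, 3, 4, 1}, so the missing case is m ≡ 2 (mod 5); write m = 5z+2.
Then (5z+2)^5 + 4(5z+2) + 5 = 3125z^5 + 6250z^4 + 5000z^3 + 2000z^2 + 420z + 45 = 5(625z^5 + 1250z^4 + 1000z^3 + 400z^2 + 84z + 9).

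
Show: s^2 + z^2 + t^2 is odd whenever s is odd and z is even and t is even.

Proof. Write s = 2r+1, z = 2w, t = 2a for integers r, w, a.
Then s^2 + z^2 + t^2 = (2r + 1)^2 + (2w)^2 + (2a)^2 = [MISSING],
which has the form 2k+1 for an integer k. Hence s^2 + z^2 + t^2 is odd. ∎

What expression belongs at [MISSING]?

(2r + 1)^2 + (2w)^2 + (2a)^2 = 4a^2 + 4r^2 + 4r + 4w^2 + 1
= 2(2a^2 + 2r^2 + 2r + 2w^2) + 1.
Since 2a^2 + 2r^2 + 2r + 2w^2 is an integer, the sum of squares is of the form 2k+1 for an integer k.

2(2a^2 + 2r^2 + 2r + 2w^2) + 1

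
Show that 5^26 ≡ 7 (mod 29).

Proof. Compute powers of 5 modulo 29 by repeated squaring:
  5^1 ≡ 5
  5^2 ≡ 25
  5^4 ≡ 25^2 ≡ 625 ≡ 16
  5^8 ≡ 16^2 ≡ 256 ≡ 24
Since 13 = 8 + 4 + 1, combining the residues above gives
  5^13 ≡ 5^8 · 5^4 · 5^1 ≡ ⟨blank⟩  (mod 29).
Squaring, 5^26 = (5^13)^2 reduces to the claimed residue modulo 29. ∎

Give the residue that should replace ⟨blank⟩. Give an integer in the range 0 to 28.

6

Multiply the listed residues: 24 · 16 · 5 = 384 → 1920.
Reducing modulo 29: 1920 = 66·29 + 6, so 5^13 ≡ 6.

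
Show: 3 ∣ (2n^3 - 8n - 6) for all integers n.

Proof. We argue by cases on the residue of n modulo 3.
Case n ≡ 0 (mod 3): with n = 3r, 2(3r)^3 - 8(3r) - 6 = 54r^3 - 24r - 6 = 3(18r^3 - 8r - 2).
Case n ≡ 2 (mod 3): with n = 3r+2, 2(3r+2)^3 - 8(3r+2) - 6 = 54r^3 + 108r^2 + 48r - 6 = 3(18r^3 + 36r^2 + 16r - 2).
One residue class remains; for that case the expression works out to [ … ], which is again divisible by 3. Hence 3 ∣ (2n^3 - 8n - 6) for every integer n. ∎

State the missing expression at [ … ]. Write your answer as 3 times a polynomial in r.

3(18r^3 + 18r^2 - 2r - 4)

The residues treated are {0, 2}, so the missing case is n ≡ 1 (mod 3); write n = 3r+1.
Then 2(3r+1)^3 - 8(3r+1) - 6 = 54r^3 + 54r^2 - 6r - 12 = 3(18r^3 + 18r^2 - 2r - 4).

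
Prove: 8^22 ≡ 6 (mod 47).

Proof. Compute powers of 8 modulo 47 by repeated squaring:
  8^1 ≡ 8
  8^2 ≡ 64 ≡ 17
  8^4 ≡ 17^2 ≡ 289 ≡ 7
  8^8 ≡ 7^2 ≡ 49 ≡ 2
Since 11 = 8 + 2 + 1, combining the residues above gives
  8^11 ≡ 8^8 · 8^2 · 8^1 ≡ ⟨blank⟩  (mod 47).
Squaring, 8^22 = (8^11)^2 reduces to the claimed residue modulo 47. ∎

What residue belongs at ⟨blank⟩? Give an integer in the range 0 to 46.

37

8^8 · 8^2 · 8^1 ≡ 2 · 17 · 8 = 272.
272 mod 47 = 37, so 8^11 ≡ 37 (mod 47).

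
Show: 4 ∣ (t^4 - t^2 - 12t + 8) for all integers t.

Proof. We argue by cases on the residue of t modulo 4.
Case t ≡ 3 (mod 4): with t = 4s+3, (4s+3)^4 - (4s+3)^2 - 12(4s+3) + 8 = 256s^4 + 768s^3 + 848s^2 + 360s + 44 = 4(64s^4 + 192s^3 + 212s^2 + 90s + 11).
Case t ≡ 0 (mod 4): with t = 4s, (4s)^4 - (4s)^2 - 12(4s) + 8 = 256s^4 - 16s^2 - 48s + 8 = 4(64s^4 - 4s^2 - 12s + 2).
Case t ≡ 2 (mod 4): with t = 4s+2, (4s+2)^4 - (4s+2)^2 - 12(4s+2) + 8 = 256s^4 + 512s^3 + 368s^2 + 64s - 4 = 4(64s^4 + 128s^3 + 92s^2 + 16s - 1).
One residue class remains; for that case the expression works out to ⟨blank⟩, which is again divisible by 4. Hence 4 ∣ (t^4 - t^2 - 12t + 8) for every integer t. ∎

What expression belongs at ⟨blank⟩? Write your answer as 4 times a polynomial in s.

The residues treated are {3, 0, 2}, so the missing case is t ≡ 1 (mod 4); write t = 4s+1.
Then (4s+1)^4 - (4s+1)^2 - 12(4s+1) + 8 = 256s^4 + 256s^3 + 80s^2 - 40s - 4 = 4(64s^4 + 64s^3 + 20s^2 - 10s - 1).

4(64s^4 + 64s^3 + 20s^2 - 10s - 1)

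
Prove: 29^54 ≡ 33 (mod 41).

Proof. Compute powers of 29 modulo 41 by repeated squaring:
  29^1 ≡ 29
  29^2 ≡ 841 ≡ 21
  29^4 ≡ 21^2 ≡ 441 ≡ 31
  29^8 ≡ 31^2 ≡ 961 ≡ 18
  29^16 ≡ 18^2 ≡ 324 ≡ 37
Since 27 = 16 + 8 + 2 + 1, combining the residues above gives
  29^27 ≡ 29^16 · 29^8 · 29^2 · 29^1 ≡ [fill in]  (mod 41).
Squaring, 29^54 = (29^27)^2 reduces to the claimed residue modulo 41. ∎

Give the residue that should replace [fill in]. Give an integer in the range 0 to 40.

22

Multiply the listed residues: 37 · 18 · 21 · 29 = 666 → 13986 → 405594.
Reducing modulo 41: 405594 = 9892·41 + 22, so 29^27 ≡ 22.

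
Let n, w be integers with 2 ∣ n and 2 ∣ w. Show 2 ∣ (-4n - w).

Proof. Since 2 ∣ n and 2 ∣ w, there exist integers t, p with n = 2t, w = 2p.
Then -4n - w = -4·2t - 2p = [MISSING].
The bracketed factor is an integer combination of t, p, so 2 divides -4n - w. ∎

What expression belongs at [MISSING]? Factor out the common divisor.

2(-p - 4t)

Each term has a factor of 2: -4·2t - 2p = 2·(-p - 4t).
Since -p - 4t is an integer, 2 ∣ (-4n - w).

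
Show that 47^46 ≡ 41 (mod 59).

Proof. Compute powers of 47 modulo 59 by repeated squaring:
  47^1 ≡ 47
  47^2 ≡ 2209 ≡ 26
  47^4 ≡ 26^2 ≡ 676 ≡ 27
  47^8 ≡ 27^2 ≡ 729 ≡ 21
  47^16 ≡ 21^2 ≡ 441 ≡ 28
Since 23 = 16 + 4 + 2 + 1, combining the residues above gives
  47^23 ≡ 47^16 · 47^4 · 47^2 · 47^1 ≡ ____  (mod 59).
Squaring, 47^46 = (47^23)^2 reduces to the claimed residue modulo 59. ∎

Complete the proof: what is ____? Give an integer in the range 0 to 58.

Multiply the listed residues: 28 · 27 · 26 · 47 = 756 → 19656 → 923832.
Reducing modulo 59: 923832 = 15658·59 + 10, so 47^23 ≡ 10.

10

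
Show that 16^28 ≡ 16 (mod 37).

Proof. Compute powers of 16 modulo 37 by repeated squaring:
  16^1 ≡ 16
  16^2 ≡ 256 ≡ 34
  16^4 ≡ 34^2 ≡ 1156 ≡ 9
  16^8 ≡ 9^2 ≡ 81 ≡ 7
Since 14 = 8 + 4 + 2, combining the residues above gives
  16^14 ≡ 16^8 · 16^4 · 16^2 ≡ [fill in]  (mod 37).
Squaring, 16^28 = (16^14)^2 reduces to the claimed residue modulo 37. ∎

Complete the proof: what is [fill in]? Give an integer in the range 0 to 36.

Multiply the listed residues: 7 · 9 · 34 = 63 → 2142.
Reducing modulo 37: 2142 = 57·37 + 33, so 16^14 ≡ 33.

33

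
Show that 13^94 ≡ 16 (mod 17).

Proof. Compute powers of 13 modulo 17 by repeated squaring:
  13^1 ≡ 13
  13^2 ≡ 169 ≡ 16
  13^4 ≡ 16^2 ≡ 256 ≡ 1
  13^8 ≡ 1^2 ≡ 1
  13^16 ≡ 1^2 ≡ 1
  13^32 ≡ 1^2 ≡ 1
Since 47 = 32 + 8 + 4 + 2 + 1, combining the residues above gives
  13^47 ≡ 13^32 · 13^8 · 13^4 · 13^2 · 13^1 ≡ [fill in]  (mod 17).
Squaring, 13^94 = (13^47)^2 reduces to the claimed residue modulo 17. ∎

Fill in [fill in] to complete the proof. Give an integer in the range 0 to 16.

13^32 · 13^8 · 13^4 · 13^2 · 13^1 ≡ 1 · 1 · 1 · 16 · 13 = 208.
208 mod 17 = 4, so 13^47 ≡ 4 (mod 17).

4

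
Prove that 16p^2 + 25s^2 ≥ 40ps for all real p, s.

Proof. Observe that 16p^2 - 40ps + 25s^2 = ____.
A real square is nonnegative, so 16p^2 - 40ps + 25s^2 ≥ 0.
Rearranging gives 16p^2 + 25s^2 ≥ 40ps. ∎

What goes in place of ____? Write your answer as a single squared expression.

(4p - 5s)^2

The leading and trailing coefficients are 4^2 and 5^2, and 40 = 2·4·5, so the trinomial is (4p - 5s)^2.
Hence 16p^2 - 40ps + 25s^2 ≥ 0.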